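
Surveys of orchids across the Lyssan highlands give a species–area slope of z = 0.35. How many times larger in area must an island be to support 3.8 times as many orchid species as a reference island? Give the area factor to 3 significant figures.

45.3

(A₂/A₁)^0.35 = 3.8, so A₂/A₁ = 3.8^(1/0.35) = 3.8^2.857
ln(A₂/A₁) = ln 3.8 / 0.35 = 1.3350 / 0.35 = 3.8143
A₂/A₁ = e^3.8143 ≈ 45.34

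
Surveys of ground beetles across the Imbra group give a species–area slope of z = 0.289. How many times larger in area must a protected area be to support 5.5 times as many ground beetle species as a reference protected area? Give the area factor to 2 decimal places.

364.59

(A₂/A₁)^0.289 = 5.5, so A₂/A₁ = 5.5^(1/0.289) = 5.5^3.46
ln(A₂/A₁) = ln 5.5 / 0.289 = 1.7047 / 0.289 = 5.8988
A₂/A₁ = e^5.8988 ≈ 364.6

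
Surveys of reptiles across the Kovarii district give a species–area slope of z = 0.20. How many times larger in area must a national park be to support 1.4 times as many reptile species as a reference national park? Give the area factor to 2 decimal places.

(A₂/A₁)^0.2 = 1.4, so A₂/A₁ = 1.4^(1/0.2) = 1.4^5
ln(A₂/A₁) = ln 1.4 / 0.2 = 0.3365 / 0.2 = 1.6824
A₂/A₁ = e^1.6824 ≈ 5.378

5.38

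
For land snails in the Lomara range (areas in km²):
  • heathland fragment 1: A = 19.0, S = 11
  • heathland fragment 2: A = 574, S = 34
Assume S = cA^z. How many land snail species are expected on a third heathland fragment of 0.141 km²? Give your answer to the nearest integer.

z = ln(34/11) / ln(574/19) = 1.1285 / 3.4082 = 0.3311
c = 11 / 19^0.3311 = 11 / 2.651 = 4.149
S₃ = 4.149 × 0.141^0.3311 = 4.149 × 0.5228 ≈ 2.169

2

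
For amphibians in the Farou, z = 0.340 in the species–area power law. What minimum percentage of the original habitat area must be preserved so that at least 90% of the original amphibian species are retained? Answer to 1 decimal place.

Need (A_new/A_old)^0.34 = 0.9, so A_new/A_old = 0.9^(1/0.34) = 0.9^2.941
ln(A_new/A_old) = ln 0.9 / 0.34 = -0.1054 / 0.34 = -0.3099
A_new/A_old = e^-0.3099 ≈ 0.7335

73.4%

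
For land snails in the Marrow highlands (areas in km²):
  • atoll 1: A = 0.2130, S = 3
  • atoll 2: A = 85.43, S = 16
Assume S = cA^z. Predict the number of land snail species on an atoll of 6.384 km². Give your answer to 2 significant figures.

z = ln(16/3) / ln(85.43/0.213) = 1.6740 / 5.9942 = 0.2793
c = 3 / 0.213^0.2793 = 3 / 0.6493 = 4.62
S₃ = 4.62 × 6.384^0.2793 = 4.62 × 1.678 ≈ 7.754

7.8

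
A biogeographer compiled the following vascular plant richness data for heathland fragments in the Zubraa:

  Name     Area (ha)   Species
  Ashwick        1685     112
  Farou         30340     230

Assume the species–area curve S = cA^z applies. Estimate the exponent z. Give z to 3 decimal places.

Taking logs: ln S = ln c + z ln A, so z = (ln S₂ − ln S₁)/(ln A₂ − ln A₁).
z = ln(230/112) / ln(30340/1685) = ln(2.054) / ln(18.01) = 0.7196 / 2.8907 = 0.2489

0.249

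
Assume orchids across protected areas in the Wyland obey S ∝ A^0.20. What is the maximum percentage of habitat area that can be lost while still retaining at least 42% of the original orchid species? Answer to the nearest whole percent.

Need (A_new/A_old)^0.2 = 0.42, so A_new/A_old = 0.42^(1/0.2) = 0.42^5
ln(A_new/A_old) = ln 0.42 / 0.2 = -0.8675 / 0.2 = -4.3375
A_new/A_old = e^-4.3375 ≈ 0.01307
Fraction that can be lost = 1 − 0.01307 = 0.9869

99%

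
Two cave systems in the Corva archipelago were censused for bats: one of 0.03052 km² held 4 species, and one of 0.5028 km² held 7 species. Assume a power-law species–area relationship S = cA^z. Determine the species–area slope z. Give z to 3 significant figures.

Taking logs: ln S = ln c + z ln A, so z = (ln S₂ − ln S₁)/(ln A₂ − ln A₁).
z = ln(7/4) / ln(0.5028/0.03052) = ln(1.75) / ln(16.47) = 0.5596 / 2.8018 = 0.1997

0.200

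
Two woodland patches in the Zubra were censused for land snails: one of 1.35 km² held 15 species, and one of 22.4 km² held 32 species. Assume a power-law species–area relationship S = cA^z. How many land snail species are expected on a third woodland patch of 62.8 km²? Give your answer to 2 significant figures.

z = ln(32/15) / ln(22.4/1.35) = 0.7577 / 2.8090 = 0.2697
c = 15 / 1.35^0.2697 = 15 / 1.084 = 13.83
S₃ = 13.83 × 62.8^0.2697 = 13.83 × 3.055 ≈ 42.26

42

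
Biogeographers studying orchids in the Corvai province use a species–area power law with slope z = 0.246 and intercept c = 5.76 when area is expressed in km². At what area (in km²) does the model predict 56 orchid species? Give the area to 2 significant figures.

10000 km²

56 = 5.76 × A^0.246  ⇒  A^0.246 = 56/5.76 = 9.722
ln A = ln(9.722) / 0.246 = 2.2744 / 0.246 = 9.2456
A = e^9.2456 ≈ 10359 km²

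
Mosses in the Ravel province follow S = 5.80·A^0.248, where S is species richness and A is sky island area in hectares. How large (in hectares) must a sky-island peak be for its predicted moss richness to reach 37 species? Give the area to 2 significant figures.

1800 hectares

37 = 5.8 × A^0.248  ⇒  A^0.248 = 37/5.8 = 6.379
ln A = ln(6.379) / 0.248 = 1.8531 / 0.248 = 7.4720
A = e^7.4720 ≈ 1758 hectares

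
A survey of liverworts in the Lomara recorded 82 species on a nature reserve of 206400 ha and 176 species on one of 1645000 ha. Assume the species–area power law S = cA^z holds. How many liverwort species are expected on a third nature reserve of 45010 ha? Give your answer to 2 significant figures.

z = ln(176/82) / ln(1645000/206400) = 0.7638 / 2.0757 = 0.3680
c = 82 / 206400^0.3680 = 82 / 90.28 = 0.9083
S₃ = 0.9083 × 45010^0.3680 = 0.9083 × 51.55 ≈ 46.82

47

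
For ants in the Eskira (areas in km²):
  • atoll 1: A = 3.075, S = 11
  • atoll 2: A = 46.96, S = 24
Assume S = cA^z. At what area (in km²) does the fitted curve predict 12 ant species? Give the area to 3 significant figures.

4.17 km²

z = ln(24/11) / ln(46.96/3.075) = 0.7802 / 2.7260 = 0.2862
c = 11 / 3.075^0.2862 = 11 / 1.379 = 7.976
A = (12/7.976)^(1/0.2862) ⇒ ln A = ln(1.505)/0.2862 = 1.4273
A = e^1.4273 ≈ 4.168 km²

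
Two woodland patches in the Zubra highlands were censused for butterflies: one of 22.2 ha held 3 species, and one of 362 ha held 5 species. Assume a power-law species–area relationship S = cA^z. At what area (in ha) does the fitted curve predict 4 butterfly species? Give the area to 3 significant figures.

z = ln(5/3) / ln(362/22.2) = 0.5108 / 2.7916 = 0.1830
c = 3 / 22.2^0.1830 = 3 / 1.763 = 1.701
A = (4/1.701)^(1/0.1830) ⇒ ln A = ln(2.351)/0.1830 = 4.6722
A = e^4.6722 ≈ 106.9 ha

107 ha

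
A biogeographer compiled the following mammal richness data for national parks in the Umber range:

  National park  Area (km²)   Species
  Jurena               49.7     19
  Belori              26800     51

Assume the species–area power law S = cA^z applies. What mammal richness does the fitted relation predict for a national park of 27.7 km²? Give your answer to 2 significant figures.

z = ln(51/19) / ln(26800/49.7) = 0.9874 / 6.2902 = 0.1570
c = 19 / 49.7^0.1570 = 19 / 1.846 = 10.29
S₃ = 10.29 × 27.7^0.1570 = 10.29 × 1.684 ≈ 17.33

17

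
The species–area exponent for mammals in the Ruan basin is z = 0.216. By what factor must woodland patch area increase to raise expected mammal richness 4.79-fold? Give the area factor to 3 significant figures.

1410

(A₂/A₁)^0.216 = 4.79, so A₂/A₁ = 4.79^(1/0.216) = 4.79^4.63
ln(A₂/A₁) = ln 4.79 / 0.216 = 1.5665 / 0.216 = 7.2525
A₂/A₁ = e^7.2525 ≈ 1412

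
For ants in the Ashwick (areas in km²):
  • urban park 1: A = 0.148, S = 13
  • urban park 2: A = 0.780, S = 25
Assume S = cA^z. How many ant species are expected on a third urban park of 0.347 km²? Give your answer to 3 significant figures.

18.2

z = ln(25/13) / ln(0.78/0.148) = 0.6539 / 1.6621 = 0.3934
c = 13 / 0.148^0.3934 = 13 / 0.4716 = 27.57
S₃ = 27.57 × 0.347^0.3934 = 27.57 × 0.6594 ≈ 18.18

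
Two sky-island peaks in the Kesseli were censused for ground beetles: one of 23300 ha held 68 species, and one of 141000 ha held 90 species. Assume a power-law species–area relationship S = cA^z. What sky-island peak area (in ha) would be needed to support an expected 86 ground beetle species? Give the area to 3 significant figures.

105000 ha

z = ln(90/68) / ln(141000/23300) = 0.2803 / 1.8003 = 0.1557
c = 68 / 23300^0.1557 = 68 / 4.786 = 14.21
A = (86/14.21)^(1/0.1557) ⇒ ln A = ln(6.053)/0.1557 = 11.5645
A = e^11.5645 ≈ 105295 ha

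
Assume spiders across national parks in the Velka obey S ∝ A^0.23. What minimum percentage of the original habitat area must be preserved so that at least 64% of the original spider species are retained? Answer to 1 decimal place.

14.4%

Need (A_new/A_old)^0.23 = 0.64, so A_new/A_old = 0.64^(1/0.23) = 0.64^4.348
ln(A_new/A_old) = ln 0.64 / 0.23 = -0.4463 / 0.23 = -1.9404
A_new/A_old = e^-1.9404 ≈ 0.1436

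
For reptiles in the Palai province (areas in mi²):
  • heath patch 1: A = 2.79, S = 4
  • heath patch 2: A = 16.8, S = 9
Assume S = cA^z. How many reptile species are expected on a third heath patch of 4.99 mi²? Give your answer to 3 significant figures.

5.20

z = ln(9/4) / ln(16.8/2.79) = 0.8109 / 1.7953 = 0.4517
c = 4 / 2.79^0.4517 = 4 / 1.59 = 2.516
S₃ = 2.516 × 4.99^0.4517 = 2.516 × 2.067 ≈ 5.201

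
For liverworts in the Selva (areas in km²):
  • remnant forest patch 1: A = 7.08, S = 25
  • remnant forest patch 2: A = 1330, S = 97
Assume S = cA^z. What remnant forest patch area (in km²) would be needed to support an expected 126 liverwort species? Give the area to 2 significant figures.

3700 km²

z = ln(97/25) / ln(1330/7.08) = 1.3558 / 5.2357 = 0.2590
c = 25 / 7.08^0.2590 = 25 / 1.66 = 15.06
A = (126/15.06)^(1/0.2590) ⇒ ln A = ln(8.367)/0.2590 = 8.2030
A = e^8.2030 ≈ 3652 km²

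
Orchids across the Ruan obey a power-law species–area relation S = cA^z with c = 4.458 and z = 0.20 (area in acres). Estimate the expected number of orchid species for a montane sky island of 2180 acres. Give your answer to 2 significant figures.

S = 4.458 × 2180^0.2
ln S = ln 4.458 + 0.2 × ln 2180 = 1.4947 + 0.2 × 7.6871 = 3.0321
S = e^3.0321 ≈ 20.74

21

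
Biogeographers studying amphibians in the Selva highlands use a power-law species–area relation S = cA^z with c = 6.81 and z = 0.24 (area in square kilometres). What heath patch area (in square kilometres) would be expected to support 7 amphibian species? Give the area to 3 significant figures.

1.12 square kilometres

7 = 6.81 × A^0.24  ⇒  A^0.24 = 7/6.81 = 1.028
ln A = ln(1.028) / 0.24 = 0.0275 / 0.24 = 0.1147
A = e^0.1147 ≈ 1.121 square kilometres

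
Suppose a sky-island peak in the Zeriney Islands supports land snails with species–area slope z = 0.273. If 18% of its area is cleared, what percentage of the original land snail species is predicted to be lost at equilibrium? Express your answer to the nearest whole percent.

5%

S_new/S_old = (A_new/A_old)^z = 0.82^0.273
= exp(0.273 × ln 0.82) = exp(0.273 × -0.1985) = exp(-0.0542) ≈ 0.9473
Fraction lost = 1 − 0.9473 = 0.05274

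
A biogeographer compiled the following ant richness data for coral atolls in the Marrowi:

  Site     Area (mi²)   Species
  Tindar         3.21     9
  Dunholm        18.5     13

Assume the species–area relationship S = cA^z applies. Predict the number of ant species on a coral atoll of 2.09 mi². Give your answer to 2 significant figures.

z = ln(13/9) / ln(18.5/3.21) = 0.3677 / 1.7515 = 0.2099
c = 9 / 3.21^0.2099 = 9 / 1.277 = 7.045
S₃ = 7.045 × 2.09^0.2099 = 7.045 × 1.167 ≈ 8.225

8.2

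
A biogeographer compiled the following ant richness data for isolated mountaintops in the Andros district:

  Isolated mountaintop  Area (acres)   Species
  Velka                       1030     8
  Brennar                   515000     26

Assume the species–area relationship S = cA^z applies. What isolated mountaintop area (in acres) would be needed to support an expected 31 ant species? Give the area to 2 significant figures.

z = ln(26/8) / ln(515000/1030) = 1.1787 / 6.2146 = 0.1897
c = 8 / 1030^0.1897 = 8 / 3.727 = 2.146
A = (31/2.146)^(1/0.1897) ⇒ ln A = ln(14.44)/0.1897 = 14.0793
A = e^14.0793 ≈ 1301891 acres

1300000 acres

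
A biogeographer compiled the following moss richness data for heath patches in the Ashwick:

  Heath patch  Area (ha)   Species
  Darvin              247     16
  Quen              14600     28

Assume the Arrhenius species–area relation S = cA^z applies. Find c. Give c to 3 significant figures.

7.51

z = ln(S₂/S₁) / ln(A₂/A₁) = ln(28/16) / ln(14600/247) = 0.5596 / 4.0794 = 0.1372
c = S₁ / A₁^z = 16 / 247^0.1372 = 16 / 2.129 = 7.514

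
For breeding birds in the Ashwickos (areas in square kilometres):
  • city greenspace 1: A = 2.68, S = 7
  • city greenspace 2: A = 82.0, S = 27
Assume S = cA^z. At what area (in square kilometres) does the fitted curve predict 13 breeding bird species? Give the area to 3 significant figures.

z = ln(27/7) / ln(82/2.68) = 1.3499 / 3.4209 = 0.3946
c = 7 / 2.68^0.3946 = 7 / 1.476 = 4.744
A = (13/4.744)^(1/0.3946) ⇒ ln A = ln(2.74)/0.3946 = 2.5545
A = e^2.5545 ≈ 12.87 square kilometres

12.9 square kilometres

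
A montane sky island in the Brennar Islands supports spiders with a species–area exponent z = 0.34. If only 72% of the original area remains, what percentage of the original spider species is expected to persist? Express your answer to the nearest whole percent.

S_new/S_old = (A_new/A_old)^z = 0.72^0.34
= exp(0.34 × ln 0.72) = exp(0.34 × -0.3285) = exp(-0.1117) ≈ 0.8943

89%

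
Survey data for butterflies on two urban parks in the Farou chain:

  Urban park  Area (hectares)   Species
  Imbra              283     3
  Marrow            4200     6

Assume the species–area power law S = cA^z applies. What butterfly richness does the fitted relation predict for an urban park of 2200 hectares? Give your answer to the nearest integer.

5

z = ln(6/3) / ln(4200/283) = 0.6931 / 2.6974 = 0.2570
c = 3 / 283^0.2570 = 3 / 4.266 = 0.7032
S₃ = 0.7032 × 2200^0.2570 = 0.7032 × 7.226 ≈ 5.081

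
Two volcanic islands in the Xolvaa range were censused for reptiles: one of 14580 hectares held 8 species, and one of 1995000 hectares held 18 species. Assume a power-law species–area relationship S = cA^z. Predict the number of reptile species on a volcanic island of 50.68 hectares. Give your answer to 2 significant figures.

3.1

z = ln(18/8) / ln(1995000/14580) = 0.8109 / 4.9187 = 0.1649
c = 8 / 14580^0.1649 = 8 / 4.858 = 1.647
S₃ = 1.647 × 50.68^0.1649 = 1.647 × 1.91 ≈ 3.146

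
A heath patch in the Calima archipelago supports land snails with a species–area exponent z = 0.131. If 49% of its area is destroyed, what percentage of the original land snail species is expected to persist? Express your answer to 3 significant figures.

91.6%

S_new/S_old = (A_new/A_old)^z = 0.51^0.131
= exp(0.131 × ln 0.51) = exp(0.131 × -0.6733) = exp(-0.0882) ≈ 0.9156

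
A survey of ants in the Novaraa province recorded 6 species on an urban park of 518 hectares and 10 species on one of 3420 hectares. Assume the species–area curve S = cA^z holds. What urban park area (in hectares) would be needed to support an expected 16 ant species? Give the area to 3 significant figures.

z = ln(10/6) / ln(3420/518) = 0.5108 / 1.8874 = 0.2706
c = 6 / 518^0.2706 = 6 / 5.428 = 1.105
A = (16/1.105)^(1/0.2706) ⇒ ln A = ln(14.47)/0.2706 = 9.8740
A = e^9.8740 ≈ 19419 hectares

19400 hectares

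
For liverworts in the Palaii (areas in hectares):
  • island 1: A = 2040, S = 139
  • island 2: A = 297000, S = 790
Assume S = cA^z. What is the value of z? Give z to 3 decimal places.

Taking logs: ln S = ln c + z ln A, so z = (ln S₂ − ln S₁)/(ln A₂ − ln A₁).
z = ln(790/139) / ln(297000/2040) = ln(5.683) / ln(145.6) = 1.7376 / 4.9808 = 0.3489

0.349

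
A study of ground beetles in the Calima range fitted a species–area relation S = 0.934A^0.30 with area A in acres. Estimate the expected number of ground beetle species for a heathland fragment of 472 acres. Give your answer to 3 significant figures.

5.92

S = 0.934 × 472^0.3
ln S = ln 0.934 + 0.3 × ln 472 = -0.0683 + 0.3 × 6.1570 = 1.7788
S = e^1.7788 ≈ 5.923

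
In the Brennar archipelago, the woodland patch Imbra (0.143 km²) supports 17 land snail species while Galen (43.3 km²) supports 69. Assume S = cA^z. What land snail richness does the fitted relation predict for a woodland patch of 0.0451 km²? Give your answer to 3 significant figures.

z = ln(69/17) / ln(43.3/0.143) = 1.4009 / 5.7131 = 0.2452
c = 17 / 0.143^0.2452 = 17 / 0.6207 = 27.39
S₃ = 27.39 × 0.0451^0.2452 = 27.39 × 0.4677 ≈ 12.81

12.8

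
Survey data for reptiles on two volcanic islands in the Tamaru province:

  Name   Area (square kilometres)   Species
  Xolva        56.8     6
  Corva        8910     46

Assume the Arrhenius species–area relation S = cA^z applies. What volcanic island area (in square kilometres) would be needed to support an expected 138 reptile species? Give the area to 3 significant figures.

136000 square kilometres

z = ln(46/6) / ln(8910/56.8) = 2.0369 / 5.0554 = 0.4029
c = 6 / 56.8^0.4029 = 6 / 5.092 = 1.178
A = (138/1.178)^(1/0.4029) ⇒ ln A = ln(117.1)/0.4029 = 11.8216
A = e^11.8216 ≈ 136163 square kilometres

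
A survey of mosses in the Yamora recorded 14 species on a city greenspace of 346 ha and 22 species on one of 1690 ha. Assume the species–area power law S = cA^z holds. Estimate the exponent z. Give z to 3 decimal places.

Taking logs: ln S = ln c + z ln A, so z = (ln S₂ − ln S₁)/(ln A₂ − ln A₁).
z = ln(22/14) / ln(1690/346) = ln(1.571) / ln(4.884) = 0.4520 / 1.5860 = 0.2850

0.285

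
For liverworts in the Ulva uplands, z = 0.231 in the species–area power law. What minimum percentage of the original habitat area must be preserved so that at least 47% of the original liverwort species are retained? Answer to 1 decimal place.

3.8%

Need (A_new/A_old)^0.231 = 0.47, so A_new/A_old = 0.47^(1/0.231) = 0.47^4.329
ln(A_new/A_old) = ln 0.47 / 0.231 = -0.7550 / 0.231 = -3.2685
A_new/A_old = e^-3.2685 ≈ 0.03806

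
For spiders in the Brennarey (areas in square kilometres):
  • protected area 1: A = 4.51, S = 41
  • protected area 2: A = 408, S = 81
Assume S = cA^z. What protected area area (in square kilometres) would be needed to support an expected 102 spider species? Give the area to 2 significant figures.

1900 square kilometres

z = ln(81/41) / ln(408/4.51) = 0.6809 / 4.5050 = 0.1511
c = 41 / 4.51^0.1511 = 41 / 1.256 = 32.65
A = (102/32.65)^(1/0.1511) ⇒ ln A = ln(3.124)/0.1511 = 7.5365
A = e^7.5365 ≈ 1875 square kilometres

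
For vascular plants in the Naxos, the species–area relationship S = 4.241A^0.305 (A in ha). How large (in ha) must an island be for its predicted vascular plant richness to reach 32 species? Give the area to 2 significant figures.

750 ha

32 = 4.241 × A^0.305  ⇒  A^0.305 = 32/4.241 = 7.545
ln A = ln(7.545) / 0.305 = 2.0209 / 0.305 = 6.6260
A = e^6.6260 ≈ 754.5 ha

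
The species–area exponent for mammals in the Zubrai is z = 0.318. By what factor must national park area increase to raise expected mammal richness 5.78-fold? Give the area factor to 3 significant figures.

(A₂/A₁)^0.318 = 5.78, so A₂/A₁ = 5.78^(1/0.318) = 5.78^3.145
ln(A₂/A₁) = ln 5.78 / 0.318 = 1.7544 / 0.318 = 5.5170
A₂/A₁ = e^5.5170 ≈ 248.9

249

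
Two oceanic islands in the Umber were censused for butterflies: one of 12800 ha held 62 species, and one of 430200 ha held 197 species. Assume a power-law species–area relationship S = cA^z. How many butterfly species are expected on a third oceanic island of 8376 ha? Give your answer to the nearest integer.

54

z = ln(197/62) / ln(430200/12800) = 1.1561 / 3.5148 = 0.3289
c = 62 / 12800^0.3289 = 62 / 22.43 = 2.764
S₃ = 2.764 × 8376^0.3289 = 2.764 × 19.51 ≈ 53.93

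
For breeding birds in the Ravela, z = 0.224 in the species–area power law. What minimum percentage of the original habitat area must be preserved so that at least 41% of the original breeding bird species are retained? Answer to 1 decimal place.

1.9%

Need (A_new/A_old)^0.224 = 0.41, so A_new/A_old = 0.41^(1/0.224) = 0.41^4.464
ln(A_new/A_old) = ln 0.41 / 0.224 = -0.8916 / 0.224 = -3.9803
A_new/A_old = e^-3.9803 ≈ 0.01868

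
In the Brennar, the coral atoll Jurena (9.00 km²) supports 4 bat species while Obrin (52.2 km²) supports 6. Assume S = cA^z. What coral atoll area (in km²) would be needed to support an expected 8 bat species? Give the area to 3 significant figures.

182 km²

z = ln(6/4) / ln(52.2/9) = 0.4055 / 1.7579 = 0.2307
c = 4 / 9^0.2307 = 4 / 1.66 = 2.41
A = (8/2.41)^(1/0.2307) ⇒ ln A = ln(3.32)/0.2307 = 5.2023
A = e^5.2023 ≈ 181.7 km²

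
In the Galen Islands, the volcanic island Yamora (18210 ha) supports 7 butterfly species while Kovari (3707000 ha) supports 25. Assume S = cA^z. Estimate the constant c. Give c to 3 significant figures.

z = ln(S₂/S₁) / ln(A₂/A₁) = ln(25/7) / ln(3707000/18210) = 1.2730 / 5.3160 = 0.2395
c = S₁ / A₁^z = 7 / 18210^0.2395 = 7 / 10.48 = 0.6682

0.668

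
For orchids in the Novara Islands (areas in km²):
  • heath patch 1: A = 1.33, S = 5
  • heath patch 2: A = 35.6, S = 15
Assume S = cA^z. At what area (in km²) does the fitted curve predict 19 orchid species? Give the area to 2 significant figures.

72 km²

z = ln(15/5) / ln(35.6/1.33) = 1.0986 / 3.2872 = 0.3342
c = 5 / 1.33^0.3342 = 5 / 1.1 = 4.545
A = (19/4.545)^(1/0.3342) ⇒ ln A = ln(4.18)/0.3342 = 4.2796
A = e^4.2796 ≈ 72.21 km²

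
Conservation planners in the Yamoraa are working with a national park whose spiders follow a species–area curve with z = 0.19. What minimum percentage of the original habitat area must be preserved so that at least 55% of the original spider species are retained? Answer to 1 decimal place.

4.3%

Need (A_new/A_old)^0.19 = 0.55, so A_new/A_old = 0.55^(1/0.19) = 0.55^5.263
ln(A_new/A_old) = ln 0.55 / 0.19 = -0.5978 / 0.19 = -3.1465
A_new/A_old = e^-3.1465 ≈ 0.043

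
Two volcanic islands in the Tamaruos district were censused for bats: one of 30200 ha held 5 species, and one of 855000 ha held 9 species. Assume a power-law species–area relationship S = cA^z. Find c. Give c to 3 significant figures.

z = ln(S₂/S₁) / ln(A₂/A₁) = ln(9/5) / ln(855000/30200) = 0.5878 / 3.3433 = 0.1758
c = S₁ / A₁^z = 5 / 30200^0.1758 = 5 / 6.133 = 0.8153

0.815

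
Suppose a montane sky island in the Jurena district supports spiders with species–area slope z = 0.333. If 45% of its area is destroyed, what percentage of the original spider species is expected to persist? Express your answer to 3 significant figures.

81.9%

S_new/S_old = (A_new/A_old)^z = 0.55^0.333
= exp(0.333 × ln 0.55) = exp(0.333 × -0.5978) = exp(-0.1991) ≈ 0.8195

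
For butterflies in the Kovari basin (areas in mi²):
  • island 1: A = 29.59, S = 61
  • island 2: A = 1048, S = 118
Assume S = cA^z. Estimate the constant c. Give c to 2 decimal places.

z = ln(S₂/S₁) / ln(A₂/A₁) = ln(118/61) / ln(1048/29.59) = 0.6598 / 3.5672 = 0.1850
c = S₁ / A₁^z = 61 / 29.59^0.1850 = 61 / 1.871 = 32.6

32.60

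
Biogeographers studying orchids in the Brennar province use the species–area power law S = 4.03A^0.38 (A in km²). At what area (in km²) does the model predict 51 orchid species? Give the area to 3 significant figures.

51 = 4.03 × A^0.38  ⇒  A^0.38 = 51/4.03 = 12.66
ln A = ln(12.66) / 0.38 = 2.5381 / 0.38 = 6.6791
A = e^6.6791 ≈ 795.6 km²

796 km²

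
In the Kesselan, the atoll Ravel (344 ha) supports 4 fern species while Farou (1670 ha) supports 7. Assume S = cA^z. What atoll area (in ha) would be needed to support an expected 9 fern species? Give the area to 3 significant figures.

z = ln(7/4) / ln(1670/344) = 0.5596 / 1.5799 = 0.3542
c = 4 / 344^0.3542 = 4 / 7.915 = 0.5054
A = (9/0.5054)^(1/0.3542) ⇒ ln A = ln(17.81)/0.3542 = 8.1301
A = e^8.1301 ≈ 3395 ha

3400 ha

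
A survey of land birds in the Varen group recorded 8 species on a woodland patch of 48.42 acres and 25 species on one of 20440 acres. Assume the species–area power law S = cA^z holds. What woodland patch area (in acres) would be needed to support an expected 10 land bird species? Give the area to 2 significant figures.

z = ln(25/8) / ln(20440/48.42) = 1.1394 / 6.0453 = 0.1885
c = 8 / 48.42^0.1885 = 8 / 2.078 = 3.85
A = (10/3.85)^(1/0.1885) ⇒ ln A = ln(2.597)/0.1885 = 5.0638
A = e^5.0638 ≈ 158.2 acres

160 acres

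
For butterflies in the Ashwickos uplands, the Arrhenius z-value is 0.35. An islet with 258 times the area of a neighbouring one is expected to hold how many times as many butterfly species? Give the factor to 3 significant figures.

S₂/S₁ = (A₂/A₁)^z = 258^0.35
ln(S₂/S₁) = 0.35 × ln 258 = 0.35 × 5.5530 = 1.9435
S₂/S₁ = e^1.9435 ≈ 6.983

6.98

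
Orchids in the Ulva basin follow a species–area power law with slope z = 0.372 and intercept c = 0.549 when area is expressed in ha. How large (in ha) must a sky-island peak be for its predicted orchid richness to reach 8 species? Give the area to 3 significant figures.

1340 ha

8 = 0.549 × A^0.372  ⇒  A^0.372 = 8/0.549 = 14.57
ln A = ln(14.57) / 0.372 = 2.6791 / 0.372 = 7.2019
A = e^7.2019 ≈ 1342 ha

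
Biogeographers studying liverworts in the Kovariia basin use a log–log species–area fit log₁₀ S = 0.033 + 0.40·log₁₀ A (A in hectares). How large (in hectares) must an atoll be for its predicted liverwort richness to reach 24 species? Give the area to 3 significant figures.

24 = 1.079 × A^0.4  ⇒  A^0.4 = 24/1.079 = 22.24
ln A = ln(22.24) / 0.4 = 3.1021 / 0.4 = 7.7552
A = e^7.7552 ≈ 2334 hectares

2330 hectares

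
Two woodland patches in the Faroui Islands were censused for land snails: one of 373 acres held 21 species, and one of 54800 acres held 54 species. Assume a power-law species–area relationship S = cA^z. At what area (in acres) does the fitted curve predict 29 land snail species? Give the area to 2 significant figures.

2100 acres

z = ln(54/21) / ln(54800/373) = 0.9445 / 4.9899 = 0.1893
c = 21 / 373^0.1893 = 21 / 3.067 = 6.846
A = (29/6.846)^(1/0.1893) ⇒ ln A = ln(4.236)/0.1893 = 7.6269
A = e^7.6269 ≈ 2053 acres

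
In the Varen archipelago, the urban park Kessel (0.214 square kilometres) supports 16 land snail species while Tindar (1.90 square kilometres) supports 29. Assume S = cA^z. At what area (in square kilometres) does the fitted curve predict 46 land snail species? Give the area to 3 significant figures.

z = ln(29/16) / ln(1.9/0.214) = 0.5947 / 2.1836 = 0.2723
c = 16 / 0.214^0.2723 = 16 / 0.6571 = 24.35
A = (46/24.35)^(1/0.2723) ⇒ ln A = ln(1.889)/0.2723 = 2.3358
A = e^2.3358 ≈ 10.34 square kilometres

10.3 square kilometres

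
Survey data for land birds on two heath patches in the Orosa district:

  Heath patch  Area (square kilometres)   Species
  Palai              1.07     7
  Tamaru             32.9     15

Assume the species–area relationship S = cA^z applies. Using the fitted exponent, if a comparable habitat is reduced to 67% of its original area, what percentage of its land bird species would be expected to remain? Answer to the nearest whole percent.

z = ln(15/7) / ln(32.9/1.07) = 0.7621 / 3.4258 = 0.2225
S_new/S_old = (A_new/A_old)^z = 0.67^0.2225 = exp(0.2225 × -0.4005) = 0.9148

91%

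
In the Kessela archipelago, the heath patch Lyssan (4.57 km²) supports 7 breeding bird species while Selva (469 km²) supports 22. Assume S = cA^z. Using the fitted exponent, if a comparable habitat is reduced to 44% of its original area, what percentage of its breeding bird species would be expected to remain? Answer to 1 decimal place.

81.6%

z = ln(22/7) / ln(469/4.57) = 1.1451 / 4.6311 = 0.2473
S_new/S_old = (A_new/A_old)^z = 0.44^0.2473 = exp(0.2473 × -0.8210) = 0.8163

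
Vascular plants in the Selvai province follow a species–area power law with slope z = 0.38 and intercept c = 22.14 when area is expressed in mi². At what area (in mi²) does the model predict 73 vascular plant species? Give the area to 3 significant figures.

73 = 22.14 × A^0.38  ⇒  A^0.38 = 73/22.14 = 3.297
ln A = ln(3.297) / 0.38 = 1.1931 / 0.38 = 3.1397
A = e^3.1397 ≈ 23.1 mi²

23.1 mi²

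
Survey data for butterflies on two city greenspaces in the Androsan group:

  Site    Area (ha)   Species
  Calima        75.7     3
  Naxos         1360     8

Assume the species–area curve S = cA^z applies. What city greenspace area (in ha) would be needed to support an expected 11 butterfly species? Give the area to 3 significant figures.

z = ln(8/3) / ln(1360/75.7) = 0.9808 / 2.8885 = 0.3396
c = 3 / 75.7^0.3396 = 3 / 4.346 = 0.6903
A = (11/0.6903)^(1/0.3396) ⇒ ln A = ln(15.94)/0.3396 = 8.1531
A = e^8.1531 ≈ 3474 ha

3470 ha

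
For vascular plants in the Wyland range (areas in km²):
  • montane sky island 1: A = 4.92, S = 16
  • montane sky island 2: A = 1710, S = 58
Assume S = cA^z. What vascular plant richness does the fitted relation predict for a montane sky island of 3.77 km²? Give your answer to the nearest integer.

15

z = ln(58/16) / ln(1710/4.92) = 1.2879 / 5.8509 = 0.2201
c = 16 / 4.92^0.2201 = 16 / 1.42 = 11.27
S₃ = 11.27 × 3.77^0.2201 = 11.27 × 1.339 ≈ 15.09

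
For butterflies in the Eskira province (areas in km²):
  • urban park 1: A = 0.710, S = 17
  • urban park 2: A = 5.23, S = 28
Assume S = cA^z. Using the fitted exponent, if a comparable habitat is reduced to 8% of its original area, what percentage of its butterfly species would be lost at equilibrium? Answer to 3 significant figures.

46.8%

z = ln(28/17) / ln(5.23/0.71) = 0.4990 / 1.9969 = 0.2499
S_new/S_old = (A_new/A_old)^z = 0.08^0.2499 = exp(0.2499 × -2.5257) = 0.532
Fraction lost = 1 − 0.532 = 0.468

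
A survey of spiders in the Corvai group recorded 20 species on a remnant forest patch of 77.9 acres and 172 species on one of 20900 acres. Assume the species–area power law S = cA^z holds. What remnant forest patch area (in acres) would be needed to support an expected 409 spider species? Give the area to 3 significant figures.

199000 acres

z = ln(172/20) / ln(20900/77.9) = 2.1518 / 5.5921 = 0.3848
c = 20 / 77.9^0.3848 = 20 / 5.344 = 3.743
A = (409/3.743)^(1/0.3848) ⇒ ln A = ln(109.3)/0.3848 = 12.1987
A = e^12.1987 ≈ 198525 acres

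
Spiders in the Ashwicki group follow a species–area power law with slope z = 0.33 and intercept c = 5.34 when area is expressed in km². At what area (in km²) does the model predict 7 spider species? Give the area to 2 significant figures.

2.3 km²

7 = 5.34 × A^0.33  ⇒  A^0.33 = 7/5.34 = 1.311
ln A = ln(1.311) / 0.33 = 0.2707 / 0.33 = 0.8203
A = e^0.8203 ≈ 2.271 km²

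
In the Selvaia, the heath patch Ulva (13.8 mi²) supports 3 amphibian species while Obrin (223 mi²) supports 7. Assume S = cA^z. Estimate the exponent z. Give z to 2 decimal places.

0.30

Taking logs: ln S = ln c + z ln A, so z = (ln S₂ − ln S₁)/(ln A₂ − ln A₁).
z = ln(7/3) / ln(223/13.8) = ln(2.333) / ln(16.16) = 0.8473 / 2.7825 = 0.3045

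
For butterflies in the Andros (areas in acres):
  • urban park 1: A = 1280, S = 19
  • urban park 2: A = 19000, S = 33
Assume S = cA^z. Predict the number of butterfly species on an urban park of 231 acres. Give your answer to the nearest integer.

z = ln(33/19) / ln(19000/1280) = 0.5521 / 2.6976 = 0.2047
c = 19 / 1280^0.2047 = 19 / 4.324 = 4.394
S₃ = 4.394 × 231^0.2047 = 4.394 × 3.046 ≈ 13.38

13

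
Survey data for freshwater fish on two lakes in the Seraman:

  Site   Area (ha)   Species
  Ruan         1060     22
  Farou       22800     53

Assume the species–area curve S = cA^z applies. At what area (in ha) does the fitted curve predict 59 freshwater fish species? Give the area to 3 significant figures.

33100 ha

z = ln(53/22) / ln(22800/1060) = 0.8792 / 3.0685 = 0.2865
c = 22 / 1060^0.2865 = 22 / 7.36 = 2.989
A = (59/2.989)^(1/0.2865) ⇒ ln A = ln(19.74)/0.2865 = 10.4088
A = e^10.4088 ≈ 33150 ha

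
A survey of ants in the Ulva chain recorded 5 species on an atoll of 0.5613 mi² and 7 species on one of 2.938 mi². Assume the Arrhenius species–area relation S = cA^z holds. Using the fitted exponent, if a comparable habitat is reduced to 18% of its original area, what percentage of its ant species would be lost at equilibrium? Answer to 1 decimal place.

29.4%

z = ln(7/5) / ln(2.938/0.5613) = 0.3365 / 1.6552 = 0.2033
S_new/S_old = (A_new/A_old)^z = 0.18^0.2033 = exp(0.2033 × -1.7148) = 0.7057
Fraction lost = 1 − 0.7057 = 0.2943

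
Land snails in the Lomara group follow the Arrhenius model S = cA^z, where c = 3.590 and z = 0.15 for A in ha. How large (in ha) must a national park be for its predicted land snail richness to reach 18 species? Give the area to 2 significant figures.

47000 ha

18 = 3.59 × A^0.15  ⇒  A^0.15 = 18/3.59 = 5.014
ln A = ln(5.014) / 0.15 = 1.6122 / 0.15 = 10.7481
A = e^10.7481 ≈ 46543 ha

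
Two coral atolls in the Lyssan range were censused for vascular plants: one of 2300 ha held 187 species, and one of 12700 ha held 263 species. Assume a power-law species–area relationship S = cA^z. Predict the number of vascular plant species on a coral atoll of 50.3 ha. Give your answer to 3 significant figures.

z = ln(263/187) / ln(12700/2300) = 0.3410 / 1.7087 = 0.1996
c = 187 / 2300^0.1996 = 187 / 4.688 = 39.89
S₃ = 39.89 × 50.3^0.1996 = 39.89 × 2.186 ≈ 87.19

87.2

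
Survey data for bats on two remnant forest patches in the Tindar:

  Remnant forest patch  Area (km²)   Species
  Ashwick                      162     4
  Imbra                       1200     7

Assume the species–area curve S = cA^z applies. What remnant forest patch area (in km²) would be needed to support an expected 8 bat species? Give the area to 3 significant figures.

1940 km²

z = ln(7/4) / ln(1200/162) = 0.5596 / 2.0025 = 0.2795
c = 4 / 162^0.2795 = 4 / 4.145 = 0.9651
A = (8/0.9651)^(1/0.2795) ⇒ ln A = ln(8.289)/0.2795 = 7.5679
A = e^7.5679 ≈ 1935 km²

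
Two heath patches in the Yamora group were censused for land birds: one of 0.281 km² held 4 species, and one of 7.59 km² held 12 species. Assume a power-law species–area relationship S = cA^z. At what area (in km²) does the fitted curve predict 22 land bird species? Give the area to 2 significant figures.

z = ln(12/4) / ln(7.59/0.281) = 1.0986 / 3.2962 = 0.3333
c = 4 / 0.281^0.3333 = 4 / 0.655 = 6.107
A = (22/6.107)^(1/0.3333) ⇒ ln A = ln(3.603)/0.3333 = 3.8455
A = e^3.8455 ≈ 46.78 km²

47 km²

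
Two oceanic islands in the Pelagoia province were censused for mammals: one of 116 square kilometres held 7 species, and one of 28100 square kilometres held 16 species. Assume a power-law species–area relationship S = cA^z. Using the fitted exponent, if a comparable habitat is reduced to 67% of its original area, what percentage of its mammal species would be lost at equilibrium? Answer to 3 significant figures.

5.85%

z = ln(16/7) / ln(28100/116) = 0.8267 / 5.4899 = 0.1506
S_new/S_old = (A_new/A_old)^z = 0.67^0.1506 = exp(0.1506 × -0.4005) = 0.9415
Fraction lost = 1 − 0.9415 = 0.05852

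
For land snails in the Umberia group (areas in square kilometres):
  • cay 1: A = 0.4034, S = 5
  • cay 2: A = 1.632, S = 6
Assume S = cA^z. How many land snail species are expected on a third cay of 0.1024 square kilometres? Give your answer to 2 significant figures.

4.2

z = ln(6/5) / ln(1.632/0.4034) = 0.1823 / 1.3976 = 0.1305
c = 5 / 0.4034^0.1305 = 5 / 0.8883 = 5.629
S₃ = 5.629 × 0.1024^0.1305 = 5.629 × 0.7428 ≈ 4.181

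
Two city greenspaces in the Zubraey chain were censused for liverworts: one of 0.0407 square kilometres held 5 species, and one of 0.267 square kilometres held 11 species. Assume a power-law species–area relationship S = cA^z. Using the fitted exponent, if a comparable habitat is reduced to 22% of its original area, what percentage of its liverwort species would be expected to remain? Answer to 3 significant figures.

53.0%

z = ln(11/5) / ln(0.267/0.0407) = 0.7885 / 1.8810 = 0.4192
S_new/S_old = (A_new/A_old)^z = 0.22^0.4192 = exp(0.4192 × -1.5141) = 0.5301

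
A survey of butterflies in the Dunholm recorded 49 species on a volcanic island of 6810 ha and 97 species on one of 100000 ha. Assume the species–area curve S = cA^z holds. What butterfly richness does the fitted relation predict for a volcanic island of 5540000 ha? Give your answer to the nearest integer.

z = ln(97/49) / ln(100000/6810) = 0.6829 / 2.6868 = 0.2542
c = 49 / 6810^0.2542 = 49 / 9.425 = 5.199
S₃ = 5.199 × 5540000^0.2542 = 5.199 × 51.76 ≈ 269.1

269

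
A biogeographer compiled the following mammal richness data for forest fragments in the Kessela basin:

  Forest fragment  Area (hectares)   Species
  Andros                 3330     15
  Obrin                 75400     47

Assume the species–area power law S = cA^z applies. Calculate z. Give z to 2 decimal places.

0.37

Taking logs: ln S = ln c + z ln A, so z = (ln S₂ − ln S₁)/(ln A₂ − ln A₁).
z = ln(47/15) / ln(75400/3330) = ln(3.133) / ln(22.64) = 1.1421 / 3.1198 = 0.3661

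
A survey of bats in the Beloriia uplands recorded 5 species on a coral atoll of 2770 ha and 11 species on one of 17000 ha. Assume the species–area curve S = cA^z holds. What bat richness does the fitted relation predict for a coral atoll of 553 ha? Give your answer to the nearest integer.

z = ln(11/5) / ln(17000/2770) = 0.7885 / 1.8144 = 0.4346
c = 5 / 2770^0.4346 = 5 / 31.33 = 0.1596
S₃ = 0.1596 × 553^0.4346 = 0.1596 × 15.56 ≈ 2.482

2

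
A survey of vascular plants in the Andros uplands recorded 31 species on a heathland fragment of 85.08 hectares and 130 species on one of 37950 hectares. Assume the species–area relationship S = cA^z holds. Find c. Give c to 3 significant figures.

10.9

z = ln(S₂/S₁) / ln(A₂/A₁) = ln(130/31) / ln(37950/85.08) = 1.4335 / 6.1004 = 0.2350
c = S₁ / A₁^z = 31 / 85.08^0.2350 = 31 / 2.841 = 10.91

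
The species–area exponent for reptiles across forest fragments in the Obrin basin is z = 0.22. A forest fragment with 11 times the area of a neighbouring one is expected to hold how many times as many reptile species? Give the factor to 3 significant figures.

S₂/S₁ = (A₂/A₁)^z = 11^0.22
ln(S₂/S₁) = 0.22 × ln 11 = 0.22 × 2.3979 = 0.5275
S₂/S₁ = e^0.5275 ≈ 1.695

1.69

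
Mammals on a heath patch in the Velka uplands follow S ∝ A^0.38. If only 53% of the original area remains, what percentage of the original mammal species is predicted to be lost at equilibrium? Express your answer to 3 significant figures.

S_new/S_old = (A_new/A_old)^z = 0.53^0.38
= exp(0.38 × ln 0.53) = exp(0.38 × -0.6349) = exp(-0.2413) ≈ 0.7856
Fraction lost = 1 − 0.7856 = 0.2144

21.4%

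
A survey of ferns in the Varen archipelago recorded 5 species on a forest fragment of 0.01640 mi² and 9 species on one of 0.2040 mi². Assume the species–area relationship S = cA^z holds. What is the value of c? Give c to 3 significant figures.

z = ln(S₂/S₁) / ln(A₂/A₁) = ln(9/5) / ln(0.204/0.0164) = 0.5878 / 2.5208 = 0.2332
c = S₁ / A₁^z = 5 / 0.0164^0.2332 = 5 / 0.3835 = 13.04

13.0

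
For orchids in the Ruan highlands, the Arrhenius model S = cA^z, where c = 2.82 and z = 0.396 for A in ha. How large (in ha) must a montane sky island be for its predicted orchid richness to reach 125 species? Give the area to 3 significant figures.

14400 ha

125 = 2.82 × A^0.396  ⇒  A^0.396 = 125/2.82 = 44.33
ln A = ln(44.33) / 0.396 = 3.7916 / 0.396 = 9.5747
A = e^9.5747 ≈ 14396 ha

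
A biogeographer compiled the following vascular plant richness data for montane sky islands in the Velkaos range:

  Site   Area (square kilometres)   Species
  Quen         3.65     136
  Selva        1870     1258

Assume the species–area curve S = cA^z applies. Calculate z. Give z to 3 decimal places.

0.357

Taking logs: ln S = ln c + z ln A, so z = (ln S₂ − ln S₁)/(ln A₂ − ln A₁).
z = ln(1258/136) / ln(1870/3.65) = ln(9.25) / ln(512.3) = 2.2246 / 6.2390 = 0.3566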